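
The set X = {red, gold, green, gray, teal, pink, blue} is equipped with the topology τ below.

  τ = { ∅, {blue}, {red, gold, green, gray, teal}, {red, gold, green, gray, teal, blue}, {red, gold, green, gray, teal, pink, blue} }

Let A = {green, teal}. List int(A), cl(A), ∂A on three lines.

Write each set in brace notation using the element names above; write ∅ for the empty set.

interior: largest open inside A is ∅ (from ∅)
cl via duality: int({red, gold, gray, pink, blue}) = {blue}, so X∖{blue} = {red, gold, green, gray, teal, pink}
cl∖int = {red, gold, green, gray, teal, pink}

int(A) = ∅
cl(A)  = {red, gold, green, gray, teal, pink}
∂A     = {red, gold, green, gray, teal, pink}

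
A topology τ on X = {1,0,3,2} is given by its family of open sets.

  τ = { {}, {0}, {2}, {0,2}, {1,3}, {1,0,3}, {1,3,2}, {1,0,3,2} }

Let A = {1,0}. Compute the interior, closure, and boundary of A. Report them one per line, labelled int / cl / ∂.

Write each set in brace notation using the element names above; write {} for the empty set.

int(A) = {0}
cl(A)  = {1,0,3}
∂A     = {1,3}

U open, U⊆A: {}, {0}. int(A) = ⋃ = {0}
X∖A={3,2}, int(X∖A)={2}, hence cl(A)={1,0,3}
∂A: remove int from cl → {1,3}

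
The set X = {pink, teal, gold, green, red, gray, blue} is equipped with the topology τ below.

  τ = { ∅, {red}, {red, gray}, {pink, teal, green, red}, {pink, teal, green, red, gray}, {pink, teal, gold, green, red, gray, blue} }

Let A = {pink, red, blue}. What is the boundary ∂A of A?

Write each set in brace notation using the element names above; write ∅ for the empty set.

{pink, teal, gold, green, gray, blue}

open subsets of A: ∅, {red}; so int(A) = {red}
closure: X∖int(X∖A) = X∖∅ = {pink, teal, gold, green, red, gray, blue}
∂A = {pink, teal, gold, green, red, gray, blue} minus {red} = {pink, teal, gold, green, gray, blue}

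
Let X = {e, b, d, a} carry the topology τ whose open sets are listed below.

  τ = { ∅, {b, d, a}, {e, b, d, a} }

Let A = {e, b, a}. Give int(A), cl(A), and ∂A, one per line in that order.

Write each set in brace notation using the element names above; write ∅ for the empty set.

interior: largest open inside A is ∅ (from ∅)
cl via duality: int({d}) = ∅, so X∖∅ = {e, b, d, a}
cl∖int = {e, b, d, a}

int(A) = ∅
cl(A)  = {e, b, d, a}
∂A     = {e, b, d, a}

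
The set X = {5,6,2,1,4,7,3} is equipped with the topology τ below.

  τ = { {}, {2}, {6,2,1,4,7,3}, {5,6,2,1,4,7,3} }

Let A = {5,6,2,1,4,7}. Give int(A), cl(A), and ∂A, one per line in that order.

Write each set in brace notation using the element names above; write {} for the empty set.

opens ⊆ A: {}, {2}; union → int = {2}
complement {3}; its interior {}; cl(A) = X∖{} = {5,6,2,1,4,7,3}
boundary = {5,6,2,1,4,7,3} ∖ {2} = {5,6,1,4,7,3}

int(A) = {2}
cl(A)  = {5,6,2,1,4,7,3}
∂A     = {5,6,1,4,7,3}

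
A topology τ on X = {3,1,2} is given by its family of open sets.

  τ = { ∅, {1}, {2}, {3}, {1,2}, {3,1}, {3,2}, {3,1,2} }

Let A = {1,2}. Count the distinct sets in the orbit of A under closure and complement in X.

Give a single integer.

2

cl via duality: int({3}) = {3}, so X∖{3} = {1,2}
Write k for closure, c for complement:
  1. A     = {1,2}
  2. cA    = {3}
applying k or c yields no new set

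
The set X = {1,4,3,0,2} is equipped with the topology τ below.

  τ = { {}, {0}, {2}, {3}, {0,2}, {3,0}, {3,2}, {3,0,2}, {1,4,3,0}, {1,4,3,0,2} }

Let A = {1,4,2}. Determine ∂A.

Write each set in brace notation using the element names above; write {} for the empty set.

{1,4}

U open, U⊆A: {}, {2}. int(A) = ⋃ = {2}
X∖A={3,0}, int(X∖A)={3,0}, hence cl(A)={1,4,2}
∂A: remove int from cl → {1,4}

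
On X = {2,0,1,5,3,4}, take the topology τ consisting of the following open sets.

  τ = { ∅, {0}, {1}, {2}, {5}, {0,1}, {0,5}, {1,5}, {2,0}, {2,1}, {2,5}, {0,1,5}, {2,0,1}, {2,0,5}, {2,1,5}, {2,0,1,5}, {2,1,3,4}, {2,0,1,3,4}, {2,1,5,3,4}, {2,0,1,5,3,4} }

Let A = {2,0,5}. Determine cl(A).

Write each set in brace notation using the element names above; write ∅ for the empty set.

{2,0,5,3,4}

cl via duality: int({1,3,4}) = {1}, so X∖{1} = {2,0,5,3,4}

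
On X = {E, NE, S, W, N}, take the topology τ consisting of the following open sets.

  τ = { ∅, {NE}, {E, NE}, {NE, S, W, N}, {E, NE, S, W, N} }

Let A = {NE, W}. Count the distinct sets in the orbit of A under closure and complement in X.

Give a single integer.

closure: X∖int(X∖A) = X∖∅ = {E, NE, S, W, N}
Let k=closure and c=complement:
  1. A     = {NE, W}
  2. kA    = {E, NE, S, W, N}
  3. cA    = {E, S, N}
  4. ckA   = ∅
  5. kcA   = {E, S, W, N}
  6. ckcA  = {NE}
— saturated at 6

6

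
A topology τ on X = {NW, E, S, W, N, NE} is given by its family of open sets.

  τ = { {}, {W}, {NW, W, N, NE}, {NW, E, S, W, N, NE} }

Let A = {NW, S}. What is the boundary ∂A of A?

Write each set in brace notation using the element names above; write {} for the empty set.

U open, U⊆A: {}. int(A) = ⋃ = {}
X∖A={E, W, N, NE}, int(X∖A)={W}, hence cl(A)={NW, E, S, N, NE}
∂A: remove int from cl → {NW, E, S, N, NE}

{NW, E, S, N, NE}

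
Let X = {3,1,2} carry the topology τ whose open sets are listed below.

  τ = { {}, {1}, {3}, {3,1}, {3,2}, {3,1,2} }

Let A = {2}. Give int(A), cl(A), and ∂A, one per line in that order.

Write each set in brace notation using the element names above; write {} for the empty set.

interior: largest open inside A is {} (from {})
cl via duality: int({3,1}) = {3,1}, so X∖{3,1} = {2}
cl∖int = {2}

int(A) = {}
cl(A)  = {2}
∂A     = {2}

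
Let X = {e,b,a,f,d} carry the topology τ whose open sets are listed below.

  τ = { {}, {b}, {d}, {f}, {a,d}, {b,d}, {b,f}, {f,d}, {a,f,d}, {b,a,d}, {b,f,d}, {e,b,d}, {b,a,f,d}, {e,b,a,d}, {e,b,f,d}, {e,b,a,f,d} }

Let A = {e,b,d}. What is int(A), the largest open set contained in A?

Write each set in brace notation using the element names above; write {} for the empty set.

U open, U⊆A: {}, {b}, {d}, {b,d}, {e,b,d}. int(A) = ⋃ = {e,b,d}

{e,b,d}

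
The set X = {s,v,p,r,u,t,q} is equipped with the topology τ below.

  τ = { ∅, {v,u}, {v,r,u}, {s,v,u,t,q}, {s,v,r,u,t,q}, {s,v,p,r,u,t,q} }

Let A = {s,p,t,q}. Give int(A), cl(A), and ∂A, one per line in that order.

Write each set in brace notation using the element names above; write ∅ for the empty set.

opens ⊆ A: ∅; union → int = ∅
complement {v,r,u}; its interior {v,r,u}; cl(A) = X∖{v,r,u} = {s,p,t,q}
boundary = {s,p,t,q} ∖ ∅ = {s,p,t,q}

int(A) = ∅
cl(A)  = {s,p,t,q}
∂A     = {s,p,t,q}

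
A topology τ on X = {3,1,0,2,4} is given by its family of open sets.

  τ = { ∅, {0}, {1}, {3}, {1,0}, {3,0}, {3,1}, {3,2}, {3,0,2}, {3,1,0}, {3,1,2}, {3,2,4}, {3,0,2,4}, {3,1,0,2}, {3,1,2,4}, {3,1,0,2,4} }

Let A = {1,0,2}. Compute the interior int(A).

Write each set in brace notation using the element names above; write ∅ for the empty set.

open subsets of A: ∅, {0}, {1}, {1,0}; so int(A) = {1,0}

{1,0}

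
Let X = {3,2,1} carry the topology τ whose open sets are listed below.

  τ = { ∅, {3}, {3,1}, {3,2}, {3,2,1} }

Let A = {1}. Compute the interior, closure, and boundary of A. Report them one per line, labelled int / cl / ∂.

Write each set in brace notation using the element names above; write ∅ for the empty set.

interior: largest open inside A is ∅ (from ∅)
cl via duality: int({3,2}) = {3,2}, so X∖{3,2} = {1}
cl∖int = {1}

int(A) = ∅
cl(A)  = {1}
∂A     = {1}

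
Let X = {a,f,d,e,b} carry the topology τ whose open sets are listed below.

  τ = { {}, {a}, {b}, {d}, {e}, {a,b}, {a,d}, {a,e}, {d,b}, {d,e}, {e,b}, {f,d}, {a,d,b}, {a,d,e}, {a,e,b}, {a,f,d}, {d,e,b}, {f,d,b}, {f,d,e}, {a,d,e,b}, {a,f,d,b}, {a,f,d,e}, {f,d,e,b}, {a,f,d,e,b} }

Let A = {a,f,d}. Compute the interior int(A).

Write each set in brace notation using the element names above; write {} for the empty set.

open subsets of A: {}, {a}, {d}, {f,d}, {a,d}, {a,f,d}; so int(A) = {a,f,d}

{a,f,d}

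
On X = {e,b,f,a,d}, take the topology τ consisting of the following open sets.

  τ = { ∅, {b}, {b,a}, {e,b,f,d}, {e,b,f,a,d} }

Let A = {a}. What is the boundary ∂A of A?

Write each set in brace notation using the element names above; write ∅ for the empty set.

U open, U⊆A: ∅. int(A) = ⋃ = ∅
X∖A={e,b,f,d}, int(X∖A)={e,b,f,d}, hence cl(A)={a}
∂A: remove int from cl → {a}

{a}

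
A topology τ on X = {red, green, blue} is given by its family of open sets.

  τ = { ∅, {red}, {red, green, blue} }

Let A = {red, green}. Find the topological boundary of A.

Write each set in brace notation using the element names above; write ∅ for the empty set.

interior: largest open inside A is {red} (from ∅, {red})
cl via duality: int({blue}) = ∅, so X∖∅ = {red, green, blue}
cl∖int = {green, blue}

{green, blue}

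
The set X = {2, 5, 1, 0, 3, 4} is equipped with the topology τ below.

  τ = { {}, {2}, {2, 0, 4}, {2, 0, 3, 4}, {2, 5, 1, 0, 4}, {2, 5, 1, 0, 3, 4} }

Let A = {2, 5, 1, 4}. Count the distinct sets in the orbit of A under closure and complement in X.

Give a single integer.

6

cl via duality: int({0, 3}) = {}, so X∖{} = {2, 5, 1, 0, 3, 4}
Write k for closure, c for complement:
  1. A     = {2, 5, 1, 4}
  2. kA    = {2, 5, 1, 0, 3, 4}
  3. cA    = {0, 3}
  4. ckA   = {}
  5. kcA   = {5, 1, 0, 3, 4}
  6. ckcA  = {2}
applying k or c yields no new set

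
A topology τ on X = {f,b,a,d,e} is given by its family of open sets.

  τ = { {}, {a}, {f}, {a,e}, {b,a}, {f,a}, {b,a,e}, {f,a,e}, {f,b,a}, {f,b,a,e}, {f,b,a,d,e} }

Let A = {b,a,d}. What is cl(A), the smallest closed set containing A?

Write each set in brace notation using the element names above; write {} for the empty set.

cl via duality: int({f,e}) = {f}, so X∖{f} = {b,a,d,e}

{b,a,d,e}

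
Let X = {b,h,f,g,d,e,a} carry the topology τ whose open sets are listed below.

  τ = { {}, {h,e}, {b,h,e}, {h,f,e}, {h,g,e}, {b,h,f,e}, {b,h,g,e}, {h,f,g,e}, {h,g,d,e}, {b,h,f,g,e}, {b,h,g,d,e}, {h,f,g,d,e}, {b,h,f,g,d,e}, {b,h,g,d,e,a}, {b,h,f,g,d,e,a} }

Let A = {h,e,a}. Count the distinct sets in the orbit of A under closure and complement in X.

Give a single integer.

closure: X∖int(X∖A) = X∖{} = {b,h,f,g,d,e,a}
Let k=closure and c=complement:
  1. A     = {h,e,a}
  2. kA    = {b,h,f,g,d,e,a}
  3. cA    = {b,f,g,d}
  4. ckA   = {}
  5. kcA   = {b,f,g,d,a}
  6. ckcA  = {h,e}
— saturated at 6

6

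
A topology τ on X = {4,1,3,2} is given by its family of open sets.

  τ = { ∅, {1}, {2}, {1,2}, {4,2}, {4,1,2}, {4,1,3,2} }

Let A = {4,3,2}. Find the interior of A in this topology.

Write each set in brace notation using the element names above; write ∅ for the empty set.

{4,2}

interior: largest open inside A is {4,2} (from ∅, {2}, {4,2})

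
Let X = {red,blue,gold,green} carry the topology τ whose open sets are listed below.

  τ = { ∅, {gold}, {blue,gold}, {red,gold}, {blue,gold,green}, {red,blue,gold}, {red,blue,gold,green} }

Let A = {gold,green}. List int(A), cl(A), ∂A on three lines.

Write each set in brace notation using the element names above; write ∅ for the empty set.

U open, U⊆A: ∅, {gold}. int(A) = ⋃ = {gold}
X∖A={red,blue}, int(X∖A)=∅, hence cl(A)={red,blue,gold,green}
∂A: remove int from cl → {red,blue,green}

int(A) = {gold}
cl(A)  = {red,blue,gold,green}
∂A     = {red,blue,green}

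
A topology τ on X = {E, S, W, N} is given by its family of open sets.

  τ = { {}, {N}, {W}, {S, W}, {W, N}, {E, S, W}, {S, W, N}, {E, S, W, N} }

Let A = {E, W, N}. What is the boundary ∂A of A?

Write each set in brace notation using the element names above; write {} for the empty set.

open subsets of A: {}, {N}, {W}, {W, N}; so int(A) = {W, N}
closure: X∖int(X∖A) = X∖{} = {E, S, W, N}
∂A = {E, S, W, N} minus {W, N} = {E, S}

{E, S}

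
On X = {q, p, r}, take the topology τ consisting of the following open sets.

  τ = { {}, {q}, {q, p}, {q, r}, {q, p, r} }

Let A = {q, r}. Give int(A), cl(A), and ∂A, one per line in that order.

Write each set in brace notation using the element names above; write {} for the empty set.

interior: largest open inside A is {q, r} (from {}, {q}, {q, r})
cl via duality: int({p}) = {}, so X∖{} = {q, p, r}
cl∖int = {p}

int(A) = {q, r}
cl(A)  = {q, p, r}
∂A     = {p}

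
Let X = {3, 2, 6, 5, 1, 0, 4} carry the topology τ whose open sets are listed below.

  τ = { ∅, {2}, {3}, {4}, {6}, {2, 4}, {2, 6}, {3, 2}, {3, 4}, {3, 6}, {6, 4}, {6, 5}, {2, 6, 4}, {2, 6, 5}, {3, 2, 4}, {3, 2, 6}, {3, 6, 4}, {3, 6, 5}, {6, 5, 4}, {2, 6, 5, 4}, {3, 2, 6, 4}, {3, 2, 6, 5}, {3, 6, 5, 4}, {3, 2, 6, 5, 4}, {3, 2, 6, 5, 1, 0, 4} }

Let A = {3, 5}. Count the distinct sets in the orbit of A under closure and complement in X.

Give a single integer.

complement {2, 6, 1, 0, 4}; its interior {2, 6, 4}; cl(A) = X∖{2, 6, 4} = {3, 5, 1, 0}
With k = closure, c = complement:
  1. A     = {3, 5}
  2. kA    = {3, 5, 1, 0}
  3. cA    = {2, 6, 1, 0, 4}
  4. ckA   = {2, 6, 4}
  5. kcA   = {2, 6, 5, 1, 0, 4}
  6. ckcA  = {3}
  7. kckcA = {3, 1, 0}
  8. ckckcA = {2, 6, 5, 4}
k, c of each give nothing new

8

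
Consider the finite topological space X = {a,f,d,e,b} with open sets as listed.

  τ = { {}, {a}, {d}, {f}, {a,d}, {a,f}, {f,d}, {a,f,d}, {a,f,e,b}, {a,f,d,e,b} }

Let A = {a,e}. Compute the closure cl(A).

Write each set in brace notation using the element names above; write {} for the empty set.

X∖A={f,d,b}, int(X∖A)={f,d}, hence cl(A)={a,e,b}

{a,e,b}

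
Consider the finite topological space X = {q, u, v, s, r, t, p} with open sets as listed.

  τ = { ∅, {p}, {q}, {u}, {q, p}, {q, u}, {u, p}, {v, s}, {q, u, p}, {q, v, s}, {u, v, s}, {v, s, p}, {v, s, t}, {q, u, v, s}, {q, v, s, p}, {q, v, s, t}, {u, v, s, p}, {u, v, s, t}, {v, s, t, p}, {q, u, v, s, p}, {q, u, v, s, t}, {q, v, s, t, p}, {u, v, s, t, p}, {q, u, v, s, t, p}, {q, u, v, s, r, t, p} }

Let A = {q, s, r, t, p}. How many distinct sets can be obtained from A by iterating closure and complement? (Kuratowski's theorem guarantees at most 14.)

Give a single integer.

10

closure: X∖int(X∖A) = X∖{u} = {q, v, s, r, t, p}
Let k=closure and c=complement:
  1. A     = {q, s, r, t, p}
  2. kA    = {q, v, s, r, t, p}
  3. cA    = {u, v}
  4. ckA   = {u}
  5. kcA   = {u, v, s, r, t}
  6. kckA  = {u, r}
  7. ckcA  = {q, p}
  8. ckckA = {q, v, s, t, p}
  9. kckcA = {q, r, p}
  10. ckckcA = {u, v, s, t}
— saturated at 10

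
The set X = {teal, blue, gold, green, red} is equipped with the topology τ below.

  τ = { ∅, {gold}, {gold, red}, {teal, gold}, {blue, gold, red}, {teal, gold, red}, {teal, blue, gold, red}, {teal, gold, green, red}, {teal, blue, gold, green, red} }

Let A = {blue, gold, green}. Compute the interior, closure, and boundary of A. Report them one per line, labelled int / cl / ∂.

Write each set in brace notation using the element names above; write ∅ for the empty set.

interior: largest open inside A is {gold} (from ∅, {gold})
cl via duality: int({teal, red}) = ∅, so X∖∅ = {teal, blue, gold, green, red}
cl∖int = {teal, blue, green, red}

int(A) = {gold}
cl(A)  = {teal, blue, gold, green, red}
∂A     = {teal, blue, green, red}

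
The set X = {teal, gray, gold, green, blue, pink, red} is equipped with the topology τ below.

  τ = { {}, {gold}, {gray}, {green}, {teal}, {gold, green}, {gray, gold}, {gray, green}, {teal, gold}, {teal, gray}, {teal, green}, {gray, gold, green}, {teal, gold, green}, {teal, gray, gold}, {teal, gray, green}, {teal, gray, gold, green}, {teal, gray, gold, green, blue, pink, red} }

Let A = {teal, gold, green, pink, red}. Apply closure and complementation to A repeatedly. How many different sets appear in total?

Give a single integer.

6

cl via duality: int({gray, blue}) = {gray}, so X∖{gray} = {teal, gold, green, blue, pink, red}
Write k for closure, c for complement:
  1. A     = {teal, gold, green, pink, red}
  2. kA    = {teal, gold, green, blue, pink, red}
  3. cA    = {gray, blue}
  4. ckA   = {gray}
  5. kcA   = {gray, blue, pink, red}
  6. ckcA  = {teal, gold, green}
applying k or c yields no new set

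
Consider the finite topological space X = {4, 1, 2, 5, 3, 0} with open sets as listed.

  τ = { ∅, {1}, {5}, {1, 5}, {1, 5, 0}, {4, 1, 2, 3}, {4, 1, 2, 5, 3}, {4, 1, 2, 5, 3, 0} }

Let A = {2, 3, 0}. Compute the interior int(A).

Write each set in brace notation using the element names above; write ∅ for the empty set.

∅

opens ⊆ A: ∅; union → int = ∅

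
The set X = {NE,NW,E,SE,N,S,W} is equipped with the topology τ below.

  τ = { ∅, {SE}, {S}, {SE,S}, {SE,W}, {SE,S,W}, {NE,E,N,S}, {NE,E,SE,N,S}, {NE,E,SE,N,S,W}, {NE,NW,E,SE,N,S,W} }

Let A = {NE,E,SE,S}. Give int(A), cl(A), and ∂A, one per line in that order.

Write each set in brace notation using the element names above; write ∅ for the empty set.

interior: largest open inside A is {SE,S} (from ∅, {S}, {SE}, {SE,S})
cl via duality: int({NW,N,W}) = ∅, so X∖∅ = {NE,NW,E,SE,N,S,W}
cl∖int = {NE,NW,E,N,W}

int(A) = {SE,S}
cl(A)  = {NE,NW,E,SE,N,S,W}
∂A     = {NE,NW,E,N,W}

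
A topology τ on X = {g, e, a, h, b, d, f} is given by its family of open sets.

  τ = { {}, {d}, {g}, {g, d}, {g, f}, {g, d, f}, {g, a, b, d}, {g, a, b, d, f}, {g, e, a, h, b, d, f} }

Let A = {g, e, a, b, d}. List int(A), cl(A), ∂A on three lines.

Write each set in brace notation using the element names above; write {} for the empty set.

U open, U⊆A: {}, {g}, {d}, {g, d}, {g, a, b, d}. int(A) = ⋃ = {g, a, b, d}
X∖A={h, f}, int(X∖A)={}, hence cl(A)={g, e, a, h, b, d, f}
∂A: remove int from cl → {e, h, f}

int(A) = {g, a, b, d}
cl(A)  = {g, e, a, h, b, d, f}
∂A     = {e, h, f}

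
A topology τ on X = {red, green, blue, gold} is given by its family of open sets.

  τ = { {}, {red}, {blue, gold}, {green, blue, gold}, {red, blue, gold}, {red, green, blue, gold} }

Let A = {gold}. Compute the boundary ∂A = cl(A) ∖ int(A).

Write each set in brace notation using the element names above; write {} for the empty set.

opens ⊆ A: {}; union → int = {}
complement {red, green, blue}; its interior {red}; cl(A) = X∖{red} = {green, blue, gold}
boundary = {green, blue, gold} ∖ {} = {green, blue, gold}

{green, blue, gold}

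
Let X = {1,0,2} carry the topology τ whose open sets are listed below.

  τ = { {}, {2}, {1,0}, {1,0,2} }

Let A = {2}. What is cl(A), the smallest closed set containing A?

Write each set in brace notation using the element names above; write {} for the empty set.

{2}

complement {1,0}; its interior {1,0}; cl(A) = X∖{1,0} = {2}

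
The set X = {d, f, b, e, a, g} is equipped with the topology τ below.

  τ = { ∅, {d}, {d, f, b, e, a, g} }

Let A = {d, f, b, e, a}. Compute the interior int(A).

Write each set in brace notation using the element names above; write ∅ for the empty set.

{d}

open subsets of A: ∅, {d}; so int(A) = {d}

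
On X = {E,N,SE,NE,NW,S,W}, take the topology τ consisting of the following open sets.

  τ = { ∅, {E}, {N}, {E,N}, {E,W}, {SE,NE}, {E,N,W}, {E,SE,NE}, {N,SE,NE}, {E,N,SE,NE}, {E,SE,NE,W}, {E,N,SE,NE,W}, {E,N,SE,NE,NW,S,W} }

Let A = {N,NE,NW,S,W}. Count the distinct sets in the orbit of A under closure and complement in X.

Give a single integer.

12

closure: X∖int(X∖A) = X∖{E} = {N,SE,NE,NW,S,W}
Let k=closure and c=complement:
  1. A     = {N,NE,NW,S,W}
  2. kA    = {N,SE,NE,NW,S,W}
  3. cA    = {E,SE}
  4. ckA   = {E}
  5. kcA   = {E,SE,NE,NW,S,W}
  6. kckA  = {E,NW,S,W}
  7. ckcA  = {N}
  8. ckckA = {N,SE,NE}
  9. kckcA = {N,NW,S}
  10. kckckA = {N,SE,NE,NW,S}
  11. ckckcA = {E,SE,NE,W}
  12. ckckckA = {E,W}
— saturated at 12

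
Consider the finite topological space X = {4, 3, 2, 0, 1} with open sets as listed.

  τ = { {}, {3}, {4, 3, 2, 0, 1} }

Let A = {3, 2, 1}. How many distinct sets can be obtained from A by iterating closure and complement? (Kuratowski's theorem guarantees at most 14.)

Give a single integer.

6

closure: X∖int(X∖A) = X∖{} = {4, 3, 2, 0, 1}
Let k=closure and c=complement:
  1. A     = {3, 2, 1}
  2. kA    = {4, 3, 2, 0, 1}
  3. cA    = {4, 0}
  4. ckA   = {}
  5. kcA   = {4, 2, 0, 1}
  6. ckcA  = {3}
— saturated at 6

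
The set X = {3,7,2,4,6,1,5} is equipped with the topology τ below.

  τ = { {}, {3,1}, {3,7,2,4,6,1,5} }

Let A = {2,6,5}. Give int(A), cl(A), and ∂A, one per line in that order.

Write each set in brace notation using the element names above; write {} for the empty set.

interior: largest open inside A is {} (from {})
cl via duality: int({3,7,4,1}) = {3,1}, so X∖{3,1} = {7,2,4,6,5}
cl∖int = {7,2,4,6,5}

int(A) = {}
cl(A)  = {7,2,4,6,5}
∂A     = {7,2,4,6,5}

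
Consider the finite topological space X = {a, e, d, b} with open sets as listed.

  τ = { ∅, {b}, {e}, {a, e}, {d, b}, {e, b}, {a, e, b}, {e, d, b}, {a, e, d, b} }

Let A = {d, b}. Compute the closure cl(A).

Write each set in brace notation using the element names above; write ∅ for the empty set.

closure: X∖int(X∖A) = X∖{a, e} = {d, b}

{d, b}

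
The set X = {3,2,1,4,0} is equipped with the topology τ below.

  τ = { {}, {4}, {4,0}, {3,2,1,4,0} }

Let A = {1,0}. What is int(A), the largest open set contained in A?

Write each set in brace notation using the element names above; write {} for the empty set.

{}

interior: largest open inside A is {} (from {})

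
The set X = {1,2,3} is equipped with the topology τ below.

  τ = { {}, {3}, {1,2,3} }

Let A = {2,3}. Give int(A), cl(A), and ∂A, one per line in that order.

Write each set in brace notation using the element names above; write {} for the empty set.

int(A) = {3}
cl(A)  = {1,2,3}
∂A     = {1,2}

open subsets of A: {}, {3}; so int(A) = {3}
closure: X∖int(X∖A) = X∖{} = {1,2,3}
∂A = {1,2,3} minus {3} = {1,2}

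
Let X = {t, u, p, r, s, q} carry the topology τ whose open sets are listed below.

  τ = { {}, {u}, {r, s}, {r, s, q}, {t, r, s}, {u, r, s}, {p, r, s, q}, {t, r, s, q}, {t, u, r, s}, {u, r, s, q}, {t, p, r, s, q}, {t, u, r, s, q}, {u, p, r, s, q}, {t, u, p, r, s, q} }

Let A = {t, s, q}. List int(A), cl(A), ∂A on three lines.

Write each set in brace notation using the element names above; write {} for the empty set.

interior: largest open inside A is {} (from {})
cl via duality: int({u, p, r}) = {u}, so X∖{u} = {t, p, r, s, q}
cl∖int = {t, p, r, s, q}

int(A) = {}
cl(A)  = {t, p, r, s, q}
∂A     = {t, p, r, s, q}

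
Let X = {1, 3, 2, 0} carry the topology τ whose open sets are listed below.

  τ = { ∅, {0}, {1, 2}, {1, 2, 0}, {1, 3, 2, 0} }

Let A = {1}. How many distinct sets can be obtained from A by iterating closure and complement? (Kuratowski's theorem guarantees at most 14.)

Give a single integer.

cl via duality: int({3, 2, 0}) = {0}, so X∖{0} = {1, 3, 2}
Write k for closure, c for complement:
  1. A     = {1}
  2. kA    = {1, 3, 2}
  3. cA    = {3, 2, 0}
  4. ckA   = {0}
  5. kcA   = {1, 3, 2, 0}
  6. kckA  = {3, 0}
  7. ckcA  = ∅
  8. ckckA = {1, 2}
applying k or c yields no new set

8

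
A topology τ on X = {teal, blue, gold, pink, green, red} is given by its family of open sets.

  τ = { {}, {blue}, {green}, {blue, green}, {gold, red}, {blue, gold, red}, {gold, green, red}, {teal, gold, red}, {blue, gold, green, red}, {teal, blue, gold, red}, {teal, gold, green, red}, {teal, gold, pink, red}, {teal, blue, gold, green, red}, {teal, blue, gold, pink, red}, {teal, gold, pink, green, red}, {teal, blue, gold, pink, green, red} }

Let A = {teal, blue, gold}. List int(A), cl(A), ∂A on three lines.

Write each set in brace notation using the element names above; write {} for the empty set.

U open, U⊆A: {}, {blue}. int(A) = ⋃ = {blue}
X∖A={pink, green, red}, int(X∖A)={green}, hence cl(A)={teal, blue, gold, pink, red}
∂A: remove int from cl → {teal, gold, pink, red}

int(A) = {blue}
cl(A)  = {teal, blue, gold, pink, red}
∂A     = {teal, gold, pink, red}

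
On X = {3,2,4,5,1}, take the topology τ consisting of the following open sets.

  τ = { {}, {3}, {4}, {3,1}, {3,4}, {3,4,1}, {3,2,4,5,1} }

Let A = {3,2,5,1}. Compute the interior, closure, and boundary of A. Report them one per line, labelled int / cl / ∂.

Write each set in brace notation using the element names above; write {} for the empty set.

interior: largest open inside A is {3,1} (from {}, {3}, {3,1})
cl via duality: int({4}) = {4}, so X∖{4} = {3,2,5,1}
cl∖int = {2,5}

int(A) = {3,1}
cl(A)  = {3,2,5,1}
∂A     = {2,5}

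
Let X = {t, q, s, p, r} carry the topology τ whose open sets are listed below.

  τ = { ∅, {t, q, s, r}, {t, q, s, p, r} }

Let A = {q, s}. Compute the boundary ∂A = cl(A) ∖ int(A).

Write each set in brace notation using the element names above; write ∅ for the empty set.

opens ⊆ A: ∅; union → int = ∅
complement {t, p, r}; its interior ∅; cl(A) = X∖∅ = {t, q, s, p, r}
boundary = {t, q, s, p, r} ∖ ∅ = {t, q, s, p, r}

{t, q, s, p, r}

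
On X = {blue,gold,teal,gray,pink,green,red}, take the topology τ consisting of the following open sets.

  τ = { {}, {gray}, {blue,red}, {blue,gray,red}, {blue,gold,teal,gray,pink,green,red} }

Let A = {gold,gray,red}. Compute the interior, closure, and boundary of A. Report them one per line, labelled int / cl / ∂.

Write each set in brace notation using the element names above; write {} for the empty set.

int(A) = {gray}
cl(A)  = {blue,gold,teal,gray,pink,green,red}
∂A     = {blue,gold,teal,pink,green,red}

interior: largest open inside A is {gray} (from {}, {gray})
cl via duality: int({blue,teal,pink,green}) = {}, so X∖{} = {blue,gold,teal,gray,pink,green,red}
cl∖int = {blue,gold,teal,pink,green,red}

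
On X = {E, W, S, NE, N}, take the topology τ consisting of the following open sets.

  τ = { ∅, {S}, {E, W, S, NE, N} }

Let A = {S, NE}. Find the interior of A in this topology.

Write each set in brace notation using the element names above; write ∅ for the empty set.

interior: largest open inside A is {S} (from ∅, {S})

{S}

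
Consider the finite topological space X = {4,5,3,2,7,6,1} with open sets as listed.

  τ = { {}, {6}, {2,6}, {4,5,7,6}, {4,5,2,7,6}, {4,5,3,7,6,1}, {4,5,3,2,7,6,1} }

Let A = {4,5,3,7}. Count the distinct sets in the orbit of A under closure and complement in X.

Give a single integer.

closure: X∖int(X∖A) = X∖{2,6} = {4,5,3,7,1}
Let k=closure and c=complement:
  1. A     = {4,5,3,7}
  2. kA    = {4,5,3,7,1}
  3. cA    = {2,6,1}
  4. ckA   = {2,6}
  5. kcA   = {4,5,3,2,7,6,1}
  6. ckcA  = {}
— saturated at 6

6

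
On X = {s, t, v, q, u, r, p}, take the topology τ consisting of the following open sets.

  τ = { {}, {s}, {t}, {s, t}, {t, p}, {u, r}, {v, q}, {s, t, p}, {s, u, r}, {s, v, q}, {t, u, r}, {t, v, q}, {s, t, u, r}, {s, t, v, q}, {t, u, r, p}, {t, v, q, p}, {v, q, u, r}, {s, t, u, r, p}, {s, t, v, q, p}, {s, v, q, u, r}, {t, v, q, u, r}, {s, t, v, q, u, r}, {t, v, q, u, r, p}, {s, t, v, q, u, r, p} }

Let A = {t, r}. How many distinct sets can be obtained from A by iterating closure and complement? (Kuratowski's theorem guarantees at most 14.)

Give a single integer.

8

closure: X∖int(X∖A) = X∖{s, v, q} = {t, u, r, p}
Let k=closure and c=complement:
  1. A     = {t, r}
  2. kA    = {t, u, r, p}
  3. cA    = {s, v, q, u, p}
  4. ckA   = {s, v, q}
  5. kcA   = {s, v, q, u, r, p}
  6. ckcA  = {t}
  7. kckcA = {t, p}
  8. ckckcA = {s, v, q, u, r}
— saturated at 8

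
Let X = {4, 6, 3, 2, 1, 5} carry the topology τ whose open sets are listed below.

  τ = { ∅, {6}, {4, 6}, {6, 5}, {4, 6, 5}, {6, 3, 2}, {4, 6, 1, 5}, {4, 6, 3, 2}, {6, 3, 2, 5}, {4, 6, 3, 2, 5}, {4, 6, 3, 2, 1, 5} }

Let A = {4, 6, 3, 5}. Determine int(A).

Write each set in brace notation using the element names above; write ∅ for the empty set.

open subsets of A: ∅, {6}, {6, 5}, {4, 6}, {4, 6, 5}; so int(A) = {4, 6, 5}

{4, 6, 5}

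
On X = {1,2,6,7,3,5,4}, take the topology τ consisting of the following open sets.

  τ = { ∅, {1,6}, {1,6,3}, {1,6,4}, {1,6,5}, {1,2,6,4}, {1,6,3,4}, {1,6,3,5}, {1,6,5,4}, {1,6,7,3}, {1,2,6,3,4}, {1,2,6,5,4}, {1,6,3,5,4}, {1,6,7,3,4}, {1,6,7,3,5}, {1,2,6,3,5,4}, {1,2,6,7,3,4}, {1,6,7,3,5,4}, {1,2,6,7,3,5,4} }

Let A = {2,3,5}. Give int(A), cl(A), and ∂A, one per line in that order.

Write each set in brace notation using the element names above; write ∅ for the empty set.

int(A) = ∅
cl(A)  = {2,7,3,5}
∂A     = {2,7,3,5}

interior: largest open inside A is ∅ (from ∅)
cl via duality: int({1,6,7,4}) = {1,6,4}, so X∖{1,6,4} = {2,7,3,5}
cl∖int = {2,7,3,5}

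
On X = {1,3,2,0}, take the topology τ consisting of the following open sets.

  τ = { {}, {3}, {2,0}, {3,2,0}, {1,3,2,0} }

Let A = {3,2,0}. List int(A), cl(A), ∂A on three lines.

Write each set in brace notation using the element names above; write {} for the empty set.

opens ⊆ A: {}, {3}, {2,0}, {3,2,0}; union → int = {3,2,0}
complement {1}; its interior {}; cl(A) = X∖{} = {1,3,2,0}
boundary = {1,3,2,0} ∖ {3,2,0} = {1}

int(A) = {3,2,0}
cl(A)  = {1,3,2,0}
∂A     = {1}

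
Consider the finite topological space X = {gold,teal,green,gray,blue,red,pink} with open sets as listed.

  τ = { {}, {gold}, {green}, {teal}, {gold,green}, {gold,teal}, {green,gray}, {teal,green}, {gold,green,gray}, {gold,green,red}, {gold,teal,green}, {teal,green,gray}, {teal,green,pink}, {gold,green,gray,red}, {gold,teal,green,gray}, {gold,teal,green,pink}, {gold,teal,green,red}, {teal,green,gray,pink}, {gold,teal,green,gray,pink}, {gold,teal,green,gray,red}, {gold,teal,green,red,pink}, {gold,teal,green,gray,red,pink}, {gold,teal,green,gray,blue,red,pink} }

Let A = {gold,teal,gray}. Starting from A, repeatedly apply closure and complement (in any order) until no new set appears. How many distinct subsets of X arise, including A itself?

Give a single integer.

closure: X∖int(X∖A) = X∖{green} = {gold,teal,gray,blue,red,pink}
Let k=closure and c=complement:
  1. A     = {gold,teal,gray}
  2. kA    = {gold,teal,gray,blue,red,pink}
  3. cA    = {green,blue,red,pink}
  4. ckA   = {green}
  5. kcA   = {green,gray,blue,red,pink}
  6. ckcA  = {gold,teal}
  7. kckcA = {gold,teal,blue,red,pink}
  8. ckckcA = {green,gray}
— saturated at 8

8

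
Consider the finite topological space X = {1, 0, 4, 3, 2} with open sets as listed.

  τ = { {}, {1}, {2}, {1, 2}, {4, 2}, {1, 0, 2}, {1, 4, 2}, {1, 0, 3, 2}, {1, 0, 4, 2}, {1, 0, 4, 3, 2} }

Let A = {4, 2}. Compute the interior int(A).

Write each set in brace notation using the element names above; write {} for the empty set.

open subsets of A: {}, {2}, {4, 2}; so int(A) = {4, 2}

{4, 2}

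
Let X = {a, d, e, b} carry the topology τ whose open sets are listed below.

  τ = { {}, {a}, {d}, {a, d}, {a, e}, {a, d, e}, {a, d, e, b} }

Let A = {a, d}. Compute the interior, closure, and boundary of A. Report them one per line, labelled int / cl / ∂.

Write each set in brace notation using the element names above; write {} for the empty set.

opens ⊆ A: {}, {d}, {a}, {a, d}; union → int = {a, d}
complement {e, b}; its interior {}; cl(A) = X∖{} = {a, d, e, b}
boundary = {a, d, e, b} ∖ {a, d} = {e, b}

int(A) = {a, d}
cl(A)  = {a, d, e, b}
∂A     = {e, b}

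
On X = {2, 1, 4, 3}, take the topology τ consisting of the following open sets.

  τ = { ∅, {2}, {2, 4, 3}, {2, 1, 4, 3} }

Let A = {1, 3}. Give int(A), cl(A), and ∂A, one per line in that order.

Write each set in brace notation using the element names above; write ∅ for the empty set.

U open, U⊆A: ∅. int(A) = ⋃ = ∅
X∖A={2, 4}, int(X∖A)={2}, hence cl(A)={1, 4, 3}
∂A: remove int from cl → {1, 4, 3}

int(A) = ∅
cl(A)  = {1, 4, 3}
∂A     = {1, 4, 3}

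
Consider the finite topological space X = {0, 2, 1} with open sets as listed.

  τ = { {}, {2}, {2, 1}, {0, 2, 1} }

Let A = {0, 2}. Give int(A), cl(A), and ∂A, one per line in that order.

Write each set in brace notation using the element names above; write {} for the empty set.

int(A) = {2}
cl(A)  = {0, 2, 1}
∂A     = {0, 1}

open subsets of A: {}, {2}; so int(A) = {2}
closure: X∖int(X∖A) = X∖{} = {0, 2, 1}
∂A = {0, 2, 1} minus {2} = {0, 1}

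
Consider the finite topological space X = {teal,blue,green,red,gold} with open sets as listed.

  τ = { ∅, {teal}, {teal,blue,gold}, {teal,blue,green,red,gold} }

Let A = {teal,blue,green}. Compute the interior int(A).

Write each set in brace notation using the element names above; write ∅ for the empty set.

interior: largest open inside A is {teal} (from ∅, {teal})

{teal}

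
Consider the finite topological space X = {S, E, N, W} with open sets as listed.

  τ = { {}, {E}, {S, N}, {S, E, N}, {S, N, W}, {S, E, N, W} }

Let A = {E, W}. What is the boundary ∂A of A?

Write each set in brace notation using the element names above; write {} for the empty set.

opens ⊆ A: {}, {E}; union → int = {E}
complement {S, N}; its interior {S, N}; cl(A) = X∖{S, N} = {E, W}
boundary = {E, W} ∖ {E} = {W}

{W}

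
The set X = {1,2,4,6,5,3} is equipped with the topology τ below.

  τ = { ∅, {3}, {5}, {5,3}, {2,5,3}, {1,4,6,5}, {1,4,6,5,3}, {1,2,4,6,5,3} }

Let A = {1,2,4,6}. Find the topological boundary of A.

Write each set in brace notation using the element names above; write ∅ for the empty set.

{1,2,4,6}

U open, U⊆A: ∅. int(A) = ⋃ = ∅
X∖A={5,3}, int(X∖A)={5,3}, hence cl(A)={1,2,4,6}
∂A: remove int from cl → {1,2,4,6}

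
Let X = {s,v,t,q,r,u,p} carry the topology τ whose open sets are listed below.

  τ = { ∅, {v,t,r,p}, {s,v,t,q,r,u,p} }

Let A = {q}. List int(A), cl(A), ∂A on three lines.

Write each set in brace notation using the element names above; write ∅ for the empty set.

int(A) = ∅
cl(A)  = {s,q,u}
∂A     = {s,q,u}

open subsets of A: ∅; so int(A) = ∅
closure: X∖int(X∖A) = X∖{v,t,r,p} = {s,q,u}
∂A = {s,q,u} minus ∅ = {s,q,u}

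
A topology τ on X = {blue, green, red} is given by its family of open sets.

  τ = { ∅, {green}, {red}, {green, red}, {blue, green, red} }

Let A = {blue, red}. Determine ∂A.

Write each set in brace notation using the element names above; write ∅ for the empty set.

open subsets of A: ∅, {red}; so int(A) = {red}
closure: X∖int(X∖A) = X∖{green} = {blue, red}
∂A = {blue, red} minus {red} = {blue}

{blue}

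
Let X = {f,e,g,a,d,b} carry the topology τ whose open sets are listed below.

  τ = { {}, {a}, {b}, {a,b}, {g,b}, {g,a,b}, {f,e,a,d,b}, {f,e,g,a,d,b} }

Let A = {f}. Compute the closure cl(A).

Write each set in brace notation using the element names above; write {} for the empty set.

closure: X∖int(X∖A) = X∖{g,a,b} = {f,e,d}

{f,e,d}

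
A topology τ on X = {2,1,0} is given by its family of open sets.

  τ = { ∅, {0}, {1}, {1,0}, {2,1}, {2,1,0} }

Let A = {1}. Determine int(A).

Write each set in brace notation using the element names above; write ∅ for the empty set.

opens ⊆ A: ∅, {1}; union → int = {1}

{1}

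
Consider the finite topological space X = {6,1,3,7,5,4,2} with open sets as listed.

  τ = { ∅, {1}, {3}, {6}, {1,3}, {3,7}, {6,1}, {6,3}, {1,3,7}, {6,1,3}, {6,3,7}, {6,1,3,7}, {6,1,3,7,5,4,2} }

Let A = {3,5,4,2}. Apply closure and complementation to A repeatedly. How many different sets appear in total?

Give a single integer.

8

complement {6,1,7}; its interior {6,1}; cl(A) = X∖{6,1} = {3,7,5,4,2}
With k = closure, c = complement:
  1. A     = {3,5,4,2}
  2. kA    = {3,7,5,4,2}
  3. cA    = {6,1,7}
  4. ckA   = {6,1}
  5. kcA   = {6,1,7,5,4,2}
  6. kckA  = {6,1,5,4,2}
  7. ckcA  = {3}
  8. ckckA = {3,7}
k, c of each give nothing new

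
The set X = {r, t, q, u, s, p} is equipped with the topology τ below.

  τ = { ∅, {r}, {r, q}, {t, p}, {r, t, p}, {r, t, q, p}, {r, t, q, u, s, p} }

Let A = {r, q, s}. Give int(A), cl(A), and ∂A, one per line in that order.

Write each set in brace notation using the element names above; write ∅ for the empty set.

open subsets of A: ∅, {r}, {r, q}; so int(A) = {r, q}
closure: X∖int(X∖A) = X∖{t, p} = {r, q, u, s}
∂A = {r, q, u, s} minus {r, q} = {u, s}

int(A) = {r, q}
cl(A)  = {r, q, u, s}
∂A     = {u, s}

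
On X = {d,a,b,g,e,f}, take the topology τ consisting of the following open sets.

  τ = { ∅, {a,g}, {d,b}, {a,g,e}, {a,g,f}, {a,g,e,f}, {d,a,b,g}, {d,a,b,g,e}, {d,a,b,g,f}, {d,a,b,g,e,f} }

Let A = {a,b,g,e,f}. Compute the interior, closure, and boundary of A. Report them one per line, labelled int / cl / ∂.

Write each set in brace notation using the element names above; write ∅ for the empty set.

open subsets of A: ∅, {a,g}, {a,g,f}, {a,g,e}, {a,g,e,f}; so int(A) = {a,g,e,f}
closure: X∖int(X∖A) = X∖∅ = {d,a,b,g,e,f}
∂A = {d,a,b,g,e,f} minus {a,g,e,f} = {d,b}

int(A) = {a,g,e,f}
cl(A)  = {d,a,b,g,e,f}
∂A     = {d,b}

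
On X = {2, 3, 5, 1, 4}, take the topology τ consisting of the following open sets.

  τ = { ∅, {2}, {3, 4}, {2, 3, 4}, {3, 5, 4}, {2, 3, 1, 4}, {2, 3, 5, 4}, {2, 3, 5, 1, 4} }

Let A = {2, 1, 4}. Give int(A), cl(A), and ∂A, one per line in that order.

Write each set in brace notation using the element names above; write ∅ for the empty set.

open subsets of A: ∅, {2}; so int(A) = {2}
closure: X∖int(X∖A) = X∖∅ = {2, 3, 5, 1, 4}
∂A = {2, 3, 5, 1, 4} minus {2} = {3, 5, 1, 4}

int(A) = {2}
cl(A)  = {2, 3, 5, 1, 4}
∂A     = {3, 5, 1, 4}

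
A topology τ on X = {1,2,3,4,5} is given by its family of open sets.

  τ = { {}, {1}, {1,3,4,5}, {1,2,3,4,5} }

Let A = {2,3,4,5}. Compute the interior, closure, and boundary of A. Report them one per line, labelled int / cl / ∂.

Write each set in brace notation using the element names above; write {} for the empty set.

int(A) = {}
cl(A)  = {2,3,4,5}
∂A     = {2,3,4,5}

U open, U⊆A: {}. int(A) = ⋃ = {}
X∖A={1}, int(X∖A)={1}, hence cl(A)={2,3,4,5}
∂A: remove int from cl → {2,3,4,5}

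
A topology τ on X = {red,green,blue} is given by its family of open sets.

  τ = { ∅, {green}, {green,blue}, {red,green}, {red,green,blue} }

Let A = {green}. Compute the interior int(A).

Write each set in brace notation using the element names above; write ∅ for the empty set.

open subsets of A: ∅, {green}; so int(A) = {green}

{green}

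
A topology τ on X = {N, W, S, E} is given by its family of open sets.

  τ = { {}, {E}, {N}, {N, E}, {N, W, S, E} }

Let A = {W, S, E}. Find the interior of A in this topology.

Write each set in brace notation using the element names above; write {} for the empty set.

{E}

interior: largest open inside A is {E} (from {}, {E})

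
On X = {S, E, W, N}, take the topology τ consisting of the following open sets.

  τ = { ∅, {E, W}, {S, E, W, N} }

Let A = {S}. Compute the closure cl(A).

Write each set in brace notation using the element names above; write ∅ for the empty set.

closure: X∖int(X∖A) = X∖{E, W} = {S, N}

{S, N}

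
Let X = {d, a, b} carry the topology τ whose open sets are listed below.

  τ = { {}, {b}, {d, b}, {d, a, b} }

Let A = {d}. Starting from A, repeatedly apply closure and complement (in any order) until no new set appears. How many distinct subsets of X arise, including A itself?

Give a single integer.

6

complement {a, b}; its interior {b}; cl(A) = X∖{b} = {d, a}
With k = closure, c = complement:
  1. A     = {d}
  2. kA    = {d, a}
  3. cA    = {a, b}
  4. ckA   = {b}
  5. kcA   = {d, a, b}
  6. ckcA  = {}
k, c of each give nothing new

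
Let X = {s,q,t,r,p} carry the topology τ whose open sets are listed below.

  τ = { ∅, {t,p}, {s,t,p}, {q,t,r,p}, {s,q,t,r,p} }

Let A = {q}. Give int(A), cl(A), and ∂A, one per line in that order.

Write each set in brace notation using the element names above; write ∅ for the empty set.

int(A) = ∅
cl(A)  = {q,r}
∂A     = {q,r}

interior: largest open inside A is ∅ (from ∅)
cl via duality: int({s,t,r,p}) = {s,t,p}, so X∖{s,t,p} = {q,r}
cl∖int = {q,r}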